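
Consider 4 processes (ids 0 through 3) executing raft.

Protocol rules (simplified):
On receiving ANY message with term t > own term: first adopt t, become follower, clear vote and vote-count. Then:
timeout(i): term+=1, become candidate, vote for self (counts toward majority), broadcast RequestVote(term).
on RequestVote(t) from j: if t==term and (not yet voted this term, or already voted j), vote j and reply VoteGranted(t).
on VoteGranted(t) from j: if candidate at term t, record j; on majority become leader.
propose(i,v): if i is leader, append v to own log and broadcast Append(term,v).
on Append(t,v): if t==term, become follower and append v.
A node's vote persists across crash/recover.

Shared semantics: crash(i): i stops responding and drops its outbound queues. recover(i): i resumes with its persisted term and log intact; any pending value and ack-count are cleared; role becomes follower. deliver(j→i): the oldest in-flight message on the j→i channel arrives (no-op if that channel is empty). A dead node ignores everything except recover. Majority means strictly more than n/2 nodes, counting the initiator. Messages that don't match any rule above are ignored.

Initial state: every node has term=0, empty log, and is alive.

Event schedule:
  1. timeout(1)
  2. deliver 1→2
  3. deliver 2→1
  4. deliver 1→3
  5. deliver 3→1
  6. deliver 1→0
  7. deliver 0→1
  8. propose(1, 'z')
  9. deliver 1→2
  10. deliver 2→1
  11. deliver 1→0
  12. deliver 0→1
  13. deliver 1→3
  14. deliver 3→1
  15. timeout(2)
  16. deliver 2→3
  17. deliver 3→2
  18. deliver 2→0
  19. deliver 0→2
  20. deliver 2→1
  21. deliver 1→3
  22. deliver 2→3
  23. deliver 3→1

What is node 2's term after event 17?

[1] timeout(1) → N1(cand t1 [-])
[2] deliver 1→2 → N2(foll t1 [-])
[3] deliver 2→1 → ∅
[4] deliver 1→3 → N3(foll t1 [-])
[5] deliver 3→1 → N1(lead t1 [-])
[6] deliver 1→0 → N0(foll t1 [-])
[7] deliver 0→1 → ∅
[8] propose(1,'z') → N1(lead t1 [z])
[9] deliver 1→2 → N2(foll t1 [z])
[10] deliver 2→1 → ∅
[11] deliver 1→0 → N0(foll t1 [z])
[12] deliver 0→1 → ∅
[13] deliver 1→3 → N3(foll t1 [z])
[14] deliver 3→1 → ∅
[15] timeout(2) → N2(cand t2 [z])
[16] deliver 2→3 → N3(foll t2 [z])
[17] deliver 3→2 → ∅

2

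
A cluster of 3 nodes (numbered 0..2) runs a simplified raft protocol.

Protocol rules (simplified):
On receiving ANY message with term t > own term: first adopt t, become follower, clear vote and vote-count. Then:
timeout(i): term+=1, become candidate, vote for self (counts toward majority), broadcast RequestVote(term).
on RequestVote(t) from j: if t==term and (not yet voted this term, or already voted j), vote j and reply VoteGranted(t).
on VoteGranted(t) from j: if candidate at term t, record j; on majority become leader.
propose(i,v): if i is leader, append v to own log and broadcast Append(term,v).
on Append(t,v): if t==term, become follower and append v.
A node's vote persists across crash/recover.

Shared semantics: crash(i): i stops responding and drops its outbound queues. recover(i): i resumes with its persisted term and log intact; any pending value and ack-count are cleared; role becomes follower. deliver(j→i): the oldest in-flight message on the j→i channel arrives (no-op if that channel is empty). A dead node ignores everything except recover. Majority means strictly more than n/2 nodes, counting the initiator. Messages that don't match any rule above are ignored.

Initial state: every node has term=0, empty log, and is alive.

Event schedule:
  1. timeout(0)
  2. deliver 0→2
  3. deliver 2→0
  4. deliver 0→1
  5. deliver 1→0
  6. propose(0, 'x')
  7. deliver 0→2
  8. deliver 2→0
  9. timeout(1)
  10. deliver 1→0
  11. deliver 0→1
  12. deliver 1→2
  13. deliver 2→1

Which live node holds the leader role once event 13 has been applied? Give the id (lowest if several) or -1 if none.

after 1 — timeout(0): n0:cand/t1/[-]
after 2 — deliver 0→2: n2:foll/t1/[-]
after 3 — deliver 2→0: n0:lead/t1/[-]
after 4 — deliver 0→1: n1:foll/t1/[-]
after 5 — deliver 1→0: ·
after 6 — propose(0,'x'): n0:lead/t1/[x]
after 7 — deliver 0→2: n2:foll/t1/[x]
after 8 — deliver 2→0: ·
after 9 — timeout(1): n1:cand/t2/[-]
after 10 — deliver 1→0: n0:foll/t2/[x]
after 11 — deliver 0→1: ·
after 12 — deliver 1→2: n2:foll/t2/[x]
after 13 — deliver 2→1: n1:lead/t2/[-]

1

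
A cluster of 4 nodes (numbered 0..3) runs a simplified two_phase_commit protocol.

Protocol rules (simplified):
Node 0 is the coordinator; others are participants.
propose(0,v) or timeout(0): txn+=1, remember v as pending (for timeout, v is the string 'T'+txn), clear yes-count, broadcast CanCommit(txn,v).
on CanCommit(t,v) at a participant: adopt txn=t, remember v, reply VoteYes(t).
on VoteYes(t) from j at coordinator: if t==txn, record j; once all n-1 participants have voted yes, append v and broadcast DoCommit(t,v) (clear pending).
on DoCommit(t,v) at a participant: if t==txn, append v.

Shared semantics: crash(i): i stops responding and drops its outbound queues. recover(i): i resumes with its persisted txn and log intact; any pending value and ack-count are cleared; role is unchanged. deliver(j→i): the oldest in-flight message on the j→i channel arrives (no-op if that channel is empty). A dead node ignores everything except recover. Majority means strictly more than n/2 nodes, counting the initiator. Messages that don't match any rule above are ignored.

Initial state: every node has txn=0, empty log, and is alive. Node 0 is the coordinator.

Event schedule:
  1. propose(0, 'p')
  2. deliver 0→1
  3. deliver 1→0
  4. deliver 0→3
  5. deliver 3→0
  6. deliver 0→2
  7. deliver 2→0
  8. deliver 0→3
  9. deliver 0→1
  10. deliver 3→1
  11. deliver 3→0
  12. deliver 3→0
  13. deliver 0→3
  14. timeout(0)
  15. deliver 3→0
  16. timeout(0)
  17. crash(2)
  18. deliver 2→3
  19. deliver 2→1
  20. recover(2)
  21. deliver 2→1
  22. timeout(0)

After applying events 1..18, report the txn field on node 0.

1. propose(0,'p'):  <0:coor t1 ->
2. deliver 0→1:  <1:part t1 ->
3. deliver 1→0:  nop
4. deliver 0→3:  <3:part t1 ->
5. deliver 3→0:  nop
6. deliver 0→2:  <2:part t1 ->
7. deliver 2→0:  <0:coor t1 p>
8. deliver 0→3:  <3:part t1 p>
9. deliver 0→1:  <1:part t1 p>
10. deliver 3→1:  nop
11. deliver 3→0:  nop
12. deliver 3→0:  nop
13. deliver 0→3:  nop
14. timeout(0):  <0:coor t2 p>
15. deliver 3→0:  nop
16. timeout(0):  <0:coor t3 p>
17. crash(2):  <2:✗part t1 ->
18. deliver 2→3:  nop

3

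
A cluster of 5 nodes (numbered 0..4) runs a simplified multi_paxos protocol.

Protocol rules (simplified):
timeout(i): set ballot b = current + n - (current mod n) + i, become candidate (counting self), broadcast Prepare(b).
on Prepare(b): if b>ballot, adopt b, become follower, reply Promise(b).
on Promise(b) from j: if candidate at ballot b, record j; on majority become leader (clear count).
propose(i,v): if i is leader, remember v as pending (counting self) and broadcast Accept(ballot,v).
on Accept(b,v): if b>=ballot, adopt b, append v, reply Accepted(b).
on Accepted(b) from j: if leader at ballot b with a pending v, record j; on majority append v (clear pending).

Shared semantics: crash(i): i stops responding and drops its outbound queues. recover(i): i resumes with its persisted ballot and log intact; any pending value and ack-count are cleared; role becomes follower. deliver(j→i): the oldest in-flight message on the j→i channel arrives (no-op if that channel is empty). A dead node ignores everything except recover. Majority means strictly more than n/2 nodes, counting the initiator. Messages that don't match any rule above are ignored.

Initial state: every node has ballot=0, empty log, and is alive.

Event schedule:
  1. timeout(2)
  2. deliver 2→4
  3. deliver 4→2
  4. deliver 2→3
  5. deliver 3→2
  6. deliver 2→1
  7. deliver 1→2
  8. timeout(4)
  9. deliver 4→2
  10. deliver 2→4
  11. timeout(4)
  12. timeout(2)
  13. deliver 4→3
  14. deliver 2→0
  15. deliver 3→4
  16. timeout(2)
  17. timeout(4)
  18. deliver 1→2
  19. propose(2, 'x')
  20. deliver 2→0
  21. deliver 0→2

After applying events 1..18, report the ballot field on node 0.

7

step 1 timeout(2): 2={cand,b=7,log=-}
step 2 deliver 2→4: 4={foll,b=7,log=-}
step 3 deliver 4→2: —
step 4 deliver 2→3: 3={foll,b=7,log=-}
step 5 deliver 3→2: 2={lead,b=7,log=-}
step 6 deliver 2→1: 1={foll,b=7,log=-}
step 7 deliver 1→2: —
step 8 timeout(4): 4={cand,b=14,log=-}
step 9 deliver 4→2: 2={foll,b=14,log=-}
step 10 deliver 2→4: —
step 11 timeout(4): 4={cand,b=19,log=-}
step 12 timeout(2): 2={cand,b=17,log=-}
step 13 deliver 4→3: 3={foll,b=14,log=-}
step 14 deliver 2→0: 0={foll,b=7,log=-}
step 15 deliver 3→4: —
step 16 timeout(2): 2={cand,b=22,log=-}
step 17 timeout(4): 4={cand,b=24,log=-}
step 18 deliver 1→2: —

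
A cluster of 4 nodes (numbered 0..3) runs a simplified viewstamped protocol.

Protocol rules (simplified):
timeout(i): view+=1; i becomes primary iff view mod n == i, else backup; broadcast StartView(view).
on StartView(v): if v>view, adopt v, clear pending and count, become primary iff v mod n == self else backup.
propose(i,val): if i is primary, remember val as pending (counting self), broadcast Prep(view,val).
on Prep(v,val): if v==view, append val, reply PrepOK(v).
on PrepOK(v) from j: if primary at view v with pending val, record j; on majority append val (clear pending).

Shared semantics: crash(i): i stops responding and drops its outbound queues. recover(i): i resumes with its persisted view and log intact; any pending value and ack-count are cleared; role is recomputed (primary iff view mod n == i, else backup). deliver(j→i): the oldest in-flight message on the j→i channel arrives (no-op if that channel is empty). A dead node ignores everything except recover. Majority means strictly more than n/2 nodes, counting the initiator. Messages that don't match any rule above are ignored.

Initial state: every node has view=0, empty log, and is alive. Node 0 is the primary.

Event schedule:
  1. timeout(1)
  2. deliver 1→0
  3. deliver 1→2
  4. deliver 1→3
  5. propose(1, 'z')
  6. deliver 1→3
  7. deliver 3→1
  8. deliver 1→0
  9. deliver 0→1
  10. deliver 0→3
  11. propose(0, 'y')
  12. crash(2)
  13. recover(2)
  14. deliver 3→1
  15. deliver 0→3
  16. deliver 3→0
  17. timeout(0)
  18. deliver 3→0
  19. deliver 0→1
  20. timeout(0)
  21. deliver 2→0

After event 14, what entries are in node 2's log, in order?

step 1 timeout(1): 1={prim,v=1,log=-}
step 2 deliver 1→0: 0={back,v=1,log=-}
step 3 deliver 1→2: 2={back,v=1,log=-}
step 4 deliver 1→3: 3={back,v=1,log=-}
step 5 propose(1,'z'): —
step 6 deliver 1→3: 3={back,v=1,log=z}
step 7 deliver 3→1: —
step 8 deliver 1→0: 0={back,v=1,log=z}
step 9 deliver 0→1: 1={prim,v=1,log=z}
step 10 deliver 0→3: —
step 11 propose(0,'y'): —
step 12 crash(2): 2={✗back,v=1,log=-}
step 13 recover(2): 2={back,v=1,log=-}
step 14 deliver 3→1: —

empty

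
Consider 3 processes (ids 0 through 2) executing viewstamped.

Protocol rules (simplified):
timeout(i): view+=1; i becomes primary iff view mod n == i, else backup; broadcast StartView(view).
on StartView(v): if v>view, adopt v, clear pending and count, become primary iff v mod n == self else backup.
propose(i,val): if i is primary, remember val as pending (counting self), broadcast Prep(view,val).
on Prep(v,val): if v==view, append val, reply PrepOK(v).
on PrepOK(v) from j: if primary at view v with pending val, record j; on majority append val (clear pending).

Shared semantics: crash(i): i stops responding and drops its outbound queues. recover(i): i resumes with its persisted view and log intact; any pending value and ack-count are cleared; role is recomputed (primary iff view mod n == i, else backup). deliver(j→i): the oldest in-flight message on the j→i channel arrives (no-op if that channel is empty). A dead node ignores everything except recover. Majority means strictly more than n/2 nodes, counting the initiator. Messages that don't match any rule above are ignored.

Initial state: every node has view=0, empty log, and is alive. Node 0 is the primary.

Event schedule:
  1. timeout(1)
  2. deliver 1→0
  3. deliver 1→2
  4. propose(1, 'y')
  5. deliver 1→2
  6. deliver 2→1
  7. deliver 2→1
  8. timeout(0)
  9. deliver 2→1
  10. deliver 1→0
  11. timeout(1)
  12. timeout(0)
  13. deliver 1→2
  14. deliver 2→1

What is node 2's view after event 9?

1

e1 timeout(1): 1[prim,v=1,-]
e2 deliver 1→0: 0[back,v=1,-]
e3 deliver 1→2: 2[back,v=1,-]
e4 propose(1,'y'): ·
e5 deliver 1→2: 2[back,v=1,y]
e6 deliver 2→1: 1[prim,v=1,y]
e7 deliver 2→1: ·
e8 timeout(0): 0[back,v=2,-]
e9 deliver 2→1: ·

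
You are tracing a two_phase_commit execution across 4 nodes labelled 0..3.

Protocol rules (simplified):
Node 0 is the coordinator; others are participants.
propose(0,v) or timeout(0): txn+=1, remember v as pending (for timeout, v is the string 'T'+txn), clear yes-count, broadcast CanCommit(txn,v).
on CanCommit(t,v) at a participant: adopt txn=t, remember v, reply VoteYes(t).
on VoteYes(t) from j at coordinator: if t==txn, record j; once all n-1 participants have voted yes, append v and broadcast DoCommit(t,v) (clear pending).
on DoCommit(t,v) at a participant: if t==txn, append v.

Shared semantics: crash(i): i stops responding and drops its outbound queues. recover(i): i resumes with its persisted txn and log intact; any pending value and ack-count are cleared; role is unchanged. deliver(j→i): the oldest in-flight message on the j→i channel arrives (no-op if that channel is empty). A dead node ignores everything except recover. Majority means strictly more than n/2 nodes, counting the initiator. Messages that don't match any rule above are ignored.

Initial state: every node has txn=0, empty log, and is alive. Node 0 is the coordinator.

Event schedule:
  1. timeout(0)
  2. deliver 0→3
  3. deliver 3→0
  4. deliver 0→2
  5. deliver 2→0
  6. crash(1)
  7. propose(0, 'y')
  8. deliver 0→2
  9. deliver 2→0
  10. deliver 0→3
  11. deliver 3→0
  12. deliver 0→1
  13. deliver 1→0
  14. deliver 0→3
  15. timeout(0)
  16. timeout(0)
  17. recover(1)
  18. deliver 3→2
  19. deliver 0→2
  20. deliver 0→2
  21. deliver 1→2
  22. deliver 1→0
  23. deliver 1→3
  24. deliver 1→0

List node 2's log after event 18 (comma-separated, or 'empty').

step 1 timeout(0): 0={coor,t=1,log=-}
step 2 deliver 0→3: 3={part,t=1,log=-}
step 3 deliver 3→0: —
step 4 deliver 0→2: 2={part,t=1,log=-}
step 5 deliver 2→0: —
step 6 crash(1): 1={✗part,t=0,log=-}
step 7 propose(0,'y'): 0={coor,t=2,log=-}
step 8 deliver 0→2: 2={part,t=2,log=-}
step 9 deliver 2→0: —
step 10 deliver 0→3: 3={part,t=2,log=-}
step 11 deliver 3→0: —
step 12 deliver 0→1: —
step 13 deliver 1→0: —
step 14 deliver 0→3: —
step 15 timeout(0): 0={coor,t=3,log=-}
step 16 timeout(0): 0={coor,t=4,log=-}
step 17 recover(1): 1={part,t=0,log=-}
step 18 deliver 3→2: —

empty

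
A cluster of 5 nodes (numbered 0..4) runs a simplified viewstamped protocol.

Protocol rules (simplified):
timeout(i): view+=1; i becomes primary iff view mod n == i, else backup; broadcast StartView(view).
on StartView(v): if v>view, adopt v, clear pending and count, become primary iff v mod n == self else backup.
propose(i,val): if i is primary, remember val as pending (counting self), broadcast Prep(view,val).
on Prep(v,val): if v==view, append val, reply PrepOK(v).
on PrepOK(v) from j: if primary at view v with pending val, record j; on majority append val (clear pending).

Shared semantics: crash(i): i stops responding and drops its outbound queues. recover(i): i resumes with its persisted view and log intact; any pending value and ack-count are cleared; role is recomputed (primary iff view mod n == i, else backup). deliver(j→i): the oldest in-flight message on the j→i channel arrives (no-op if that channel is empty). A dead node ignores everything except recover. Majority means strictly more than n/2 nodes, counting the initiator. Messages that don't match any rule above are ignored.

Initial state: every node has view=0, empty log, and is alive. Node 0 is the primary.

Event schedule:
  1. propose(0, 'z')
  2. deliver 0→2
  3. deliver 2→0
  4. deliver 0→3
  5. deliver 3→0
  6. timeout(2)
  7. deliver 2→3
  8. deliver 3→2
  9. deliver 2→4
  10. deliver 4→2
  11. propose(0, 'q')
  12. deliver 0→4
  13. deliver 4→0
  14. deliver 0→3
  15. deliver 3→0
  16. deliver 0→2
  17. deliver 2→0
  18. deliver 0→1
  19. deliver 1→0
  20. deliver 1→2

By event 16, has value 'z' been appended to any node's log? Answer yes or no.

yes

1. propose(0,'z'):  nop
2. deliver 0→2:  <2:back v0 z>
3. deliver 2→0:  nop
4. deliver 0→3:  <3:back v0 z>
5. deliver 3→0:  <0:prim v0 z>
6. timeout(2):  <2:back v1 z>
7. deliver 2→3:  <3:back v1 z>
8. deliver 3→2:  nop
9. deliver 2→4:  <4:back v1 ->
10. deliver 4→2:  nop
11. propose(0,'q'):  nop
12. deliver 0→4:  nop
13. deliver 4→0:  nop
14. deliver 0→3:  nop
15. deliver 3→0:  nop
16. deliver 0→2:  nop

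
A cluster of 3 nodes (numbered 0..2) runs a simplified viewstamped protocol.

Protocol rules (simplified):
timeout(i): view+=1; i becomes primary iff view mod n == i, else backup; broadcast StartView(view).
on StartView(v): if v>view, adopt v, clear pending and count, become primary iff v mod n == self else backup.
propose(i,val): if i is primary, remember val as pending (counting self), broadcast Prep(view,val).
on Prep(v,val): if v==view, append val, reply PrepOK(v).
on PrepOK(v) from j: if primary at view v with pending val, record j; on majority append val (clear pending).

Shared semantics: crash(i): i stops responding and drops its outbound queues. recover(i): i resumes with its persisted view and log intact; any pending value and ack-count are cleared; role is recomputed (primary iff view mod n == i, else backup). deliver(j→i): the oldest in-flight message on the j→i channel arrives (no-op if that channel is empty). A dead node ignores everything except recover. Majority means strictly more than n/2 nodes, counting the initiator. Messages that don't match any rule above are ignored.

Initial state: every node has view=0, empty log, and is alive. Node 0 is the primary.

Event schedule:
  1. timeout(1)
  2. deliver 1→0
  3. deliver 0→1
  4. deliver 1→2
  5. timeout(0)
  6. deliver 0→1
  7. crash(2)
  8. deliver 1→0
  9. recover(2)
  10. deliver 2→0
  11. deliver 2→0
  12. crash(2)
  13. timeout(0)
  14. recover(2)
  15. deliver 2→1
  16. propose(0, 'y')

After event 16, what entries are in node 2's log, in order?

step 1 timeout(1): 1={prim,v=1,log=-}
step 2 deliver 1→0: 0={back,v=1,log=-}
step 3 deliver 0→1: —
step 4 deliver 1→2: 2={back,v=1,log=-}
step 5 timeout(0): 0={back,v=2,log=-}
step 6 deliver 0→1: 1={back,v=2,log=-}
step 7 crash(2): 2={✗back,v=1,log=-}
step 8 deliver 1→0: —
step 9 recover(2): 2={back,v=1,log=-}
step 10 deliver 2→0: —
step 11 deliver 2→0: —
step 12 crash(2): 2={✗back,v=1,log=-}
step 13 timeout(0): 0={prim,v=3,log=-}
step 14 recover(2): 2={back,v=1,log=-}
step 15 deliver 2→1: —
step 16 propose(0,'y'): —

empty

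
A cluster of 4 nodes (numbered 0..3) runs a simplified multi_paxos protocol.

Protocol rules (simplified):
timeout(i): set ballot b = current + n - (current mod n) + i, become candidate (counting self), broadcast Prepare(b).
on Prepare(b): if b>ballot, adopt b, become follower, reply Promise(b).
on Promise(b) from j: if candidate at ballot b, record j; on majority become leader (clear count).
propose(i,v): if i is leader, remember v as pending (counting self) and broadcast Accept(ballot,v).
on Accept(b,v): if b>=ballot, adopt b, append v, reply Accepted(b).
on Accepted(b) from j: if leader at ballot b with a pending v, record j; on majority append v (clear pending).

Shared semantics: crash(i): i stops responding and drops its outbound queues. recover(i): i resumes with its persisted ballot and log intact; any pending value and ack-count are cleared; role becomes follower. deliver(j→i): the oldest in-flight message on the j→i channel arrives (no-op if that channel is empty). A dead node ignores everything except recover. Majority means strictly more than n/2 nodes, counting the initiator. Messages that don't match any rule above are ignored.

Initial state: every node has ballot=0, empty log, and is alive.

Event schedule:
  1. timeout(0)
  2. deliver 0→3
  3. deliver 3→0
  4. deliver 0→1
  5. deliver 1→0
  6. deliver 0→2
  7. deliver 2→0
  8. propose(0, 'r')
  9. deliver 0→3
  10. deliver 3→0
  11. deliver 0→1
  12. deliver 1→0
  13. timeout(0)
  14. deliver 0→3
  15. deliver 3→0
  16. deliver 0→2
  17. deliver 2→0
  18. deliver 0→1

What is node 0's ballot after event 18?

8

1. timeout(0):  <0:cand b4 ->
2. deliver 0→3:  <3:foll b4 ->
3. deliver 3→0:  nop
4. deliver 0→1:  <1:foll b4 ->
5. deliver 1→0:  <0:lead b4 ->
6. deliver 0→2:  <2:foll b4 ->
7. deliver 2→0:  nop
8. propose(0,'r'):  nop
9. deliver 0→3:  <3:foll b4 r>
10. deliver 3→0:  nop
11. deliver 0→1:  <1:foll b4 r>
12. deliver 1→0:  <0:lead b4 r>
13. timeout(0):  <0:cand b8 r>
14. deliver 0→3:  <3:foll b8 r>
15. deliver 3→0:  nop
16. deliver 0→2:  <2:foll b4 r>
17. deliver 2→0:  nop
18. deliver 0→1:  <1:foll b8 r>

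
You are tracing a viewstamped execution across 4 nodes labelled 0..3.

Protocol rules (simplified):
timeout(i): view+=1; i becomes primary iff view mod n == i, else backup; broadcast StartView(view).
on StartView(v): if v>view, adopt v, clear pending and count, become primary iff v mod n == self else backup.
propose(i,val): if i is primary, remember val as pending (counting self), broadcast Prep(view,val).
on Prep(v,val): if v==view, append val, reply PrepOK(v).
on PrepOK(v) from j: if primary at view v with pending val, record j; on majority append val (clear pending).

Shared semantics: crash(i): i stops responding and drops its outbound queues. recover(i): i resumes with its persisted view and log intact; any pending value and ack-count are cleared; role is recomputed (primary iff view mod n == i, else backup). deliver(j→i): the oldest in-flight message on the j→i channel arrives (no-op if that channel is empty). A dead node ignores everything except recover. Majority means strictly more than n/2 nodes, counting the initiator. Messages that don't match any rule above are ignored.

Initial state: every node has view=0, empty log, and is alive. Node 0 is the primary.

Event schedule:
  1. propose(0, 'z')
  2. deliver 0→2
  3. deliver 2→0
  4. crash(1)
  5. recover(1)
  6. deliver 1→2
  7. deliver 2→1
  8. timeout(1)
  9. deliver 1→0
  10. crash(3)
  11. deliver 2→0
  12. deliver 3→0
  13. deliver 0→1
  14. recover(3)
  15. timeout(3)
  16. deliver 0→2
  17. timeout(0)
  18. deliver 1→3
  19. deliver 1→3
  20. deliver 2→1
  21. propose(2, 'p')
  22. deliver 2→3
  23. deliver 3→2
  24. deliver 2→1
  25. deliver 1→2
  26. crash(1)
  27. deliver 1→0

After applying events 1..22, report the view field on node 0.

after 1 — propose(0,'z'): ·
after 2 — deliver 0→2: n2:back/v0/[z]
after 3 — deliver 2→0: ·
after 4 — crash(1): n1:✗back/v0/[-]
after 5 — recover(1): n1:back/v0/[-]
after 6 — deliver 1→2: ·
after 7 — deliver 2→1: ·
after 8 — timeout(1): n1:prim/v1/[-]
after 9 — deliver 1→0: n0:back/v1/[-]
after 10 — crash(3): n3:✗back/v0/[-]
after 11 — deliver 2→0: ·
after 12 — deliver 3→0: ·
after 13 — deliver 0→1: ·
after 14 — recover(3): n3:back/v0/[-]
after 15 — timeout(3): n3:back/v1/[-]
after 16 — deliver 0→2: ·
after 17 — timeout(0): n0:back/v2/[-]
after 18 — deliver 1→3: ·
after 19 — deliver 1→3: ·
after 20 — deliver 2→1: ·
after 21 — propose(2,'p'): ·
after 22 — deliver 2→3: ·

2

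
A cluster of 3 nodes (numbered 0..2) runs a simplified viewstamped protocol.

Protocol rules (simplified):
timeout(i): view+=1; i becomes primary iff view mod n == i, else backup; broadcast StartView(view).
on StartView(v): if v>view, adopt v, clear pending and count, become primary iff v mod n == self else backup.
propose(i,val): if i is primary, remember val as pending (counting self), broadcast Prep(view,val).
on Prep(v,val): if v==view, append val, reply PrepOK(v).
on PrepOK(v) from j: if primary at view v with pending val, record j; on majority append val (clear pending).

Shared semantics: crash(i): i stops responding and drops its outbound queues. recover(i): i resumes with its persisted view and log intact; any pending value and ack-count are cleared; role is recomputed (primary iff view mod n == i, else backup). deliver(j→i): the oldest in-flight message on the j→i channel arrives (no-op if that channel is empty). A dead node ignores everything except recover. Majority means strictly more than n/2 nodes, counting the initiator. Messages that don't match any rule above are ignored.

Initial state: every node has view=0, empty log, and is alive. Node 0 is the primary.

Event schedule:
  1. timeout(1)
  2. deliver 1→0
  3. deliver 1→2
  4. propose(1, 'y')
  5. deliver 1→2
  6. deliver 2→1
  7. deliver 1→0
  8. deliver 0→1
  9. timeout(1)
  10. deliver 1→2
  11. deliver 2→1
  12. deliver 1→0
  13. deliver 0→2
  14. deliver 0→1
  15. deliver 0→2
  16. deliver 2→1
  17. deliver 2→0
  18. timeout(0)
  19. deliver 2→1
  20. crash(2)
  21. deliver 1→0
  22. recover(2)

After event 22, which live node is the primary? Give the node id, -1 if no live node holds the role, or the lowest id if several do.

1. timeout(1):  <1:prim v1 ->
2. deliver 1→0:  <0:back v1 ->
3. deliver 1→2:  <2:back v1 ->
4. propose(1,'y'):  nop
5. deliver 1→2:  <2:back v1 y>
6. deliver 2→1:  <1:prim v1 y>
7. deliver 1→0:  <0:back v1 y>
8. deliver 0→1:  nop
9. timeout(1):  <1:back v2 y>
10. deliver 1→2:  <2:prim v2 y>
11. deliver 2→1:  nop
12. deliver 1→0:  <0:back v2 y>
13. deliver 0→2:  nop
14. deliver 0→1:  nop
15. deliver 0→2:  nop
16. deliver 2→1:  nop
17. deliver 2→0:  nop
18. timeout(0):  <0:prim v3 y>
19. deliver 2→1:  nop
20. crash(2):  <2:✗prim v2 y>
21. deliver 1→0:  nop
22. recover(2):  <2:prim v2 y>

0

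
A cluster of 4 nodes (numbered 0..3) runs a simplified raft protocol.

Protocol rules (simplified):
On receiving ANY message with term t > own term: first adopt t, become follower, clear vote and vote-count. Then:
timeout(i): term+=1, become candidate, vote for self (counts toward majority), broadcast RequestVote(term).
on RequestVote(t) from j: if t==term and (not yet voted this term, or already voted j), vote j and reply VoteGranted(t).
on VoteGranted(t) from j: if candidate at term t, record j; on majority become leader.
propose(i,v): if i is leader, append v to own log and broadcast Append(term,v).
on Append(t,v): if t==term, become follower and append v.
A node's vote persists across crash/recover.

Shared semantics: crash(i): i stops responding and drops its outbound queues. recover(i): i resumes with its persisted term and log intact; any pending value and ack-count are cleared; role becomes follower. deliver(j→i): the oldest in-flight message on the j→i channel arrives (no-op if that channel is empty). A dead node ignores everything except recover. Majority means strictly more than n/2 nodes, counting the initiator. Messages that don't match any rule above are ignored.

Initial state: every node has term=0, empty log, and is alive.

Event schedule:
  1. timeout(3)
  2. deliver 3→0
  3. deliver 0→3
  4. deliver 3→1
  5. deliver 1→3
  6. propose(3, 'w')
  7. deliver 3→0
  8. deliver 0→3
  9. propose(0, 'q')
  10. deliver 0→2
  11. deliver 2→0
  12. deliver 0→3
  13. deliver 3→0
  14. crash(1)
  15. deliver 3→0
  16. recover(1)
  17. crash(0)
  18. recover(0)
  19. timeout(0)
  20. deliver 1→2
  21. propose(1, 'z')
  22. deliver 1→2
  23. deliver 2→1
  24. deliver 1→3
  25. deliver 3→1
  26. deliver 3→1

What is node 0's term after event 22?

[1] timeout(3) → N3(cand t1 [-])
[2] deliver 3→0 → N0(foll t1 [-])
[3] deliver 0→3 → ∅
[4] deliver 3→1 → N1(foll t1 [-])
[5] deliver 1→3 → N3(lead t1 [-])
[6] propose(3,'w') → N3(lead t1 [w])
[7] deliver 3→0 → N0(foll t1 [w])
[8] deliver 0→3 → ∅
[9] propose(0,'q') → ∅
[10] deliver 0→2 → ∅
[11] deliver 2→0 → ∅
[12] deliver 0→3 → ∅
[13] deliver 3→0 → ∅
[14] crash(1) → N1(✗foll t1 [-])
[15] deliver 3→0 → ∅
[16] recover(1) → N1(foll t1 [-])
[17] crash(0) → N0(✗foll t1 [w])
[18] recover(0) → N0(foll t1 [w])
[19] timeout(0) → N0(cand t2 [w])
[20] deliver 1→2 → ∅
[21] propose(1,'z') → ∅
[22] deliver 1→2 → ∅

2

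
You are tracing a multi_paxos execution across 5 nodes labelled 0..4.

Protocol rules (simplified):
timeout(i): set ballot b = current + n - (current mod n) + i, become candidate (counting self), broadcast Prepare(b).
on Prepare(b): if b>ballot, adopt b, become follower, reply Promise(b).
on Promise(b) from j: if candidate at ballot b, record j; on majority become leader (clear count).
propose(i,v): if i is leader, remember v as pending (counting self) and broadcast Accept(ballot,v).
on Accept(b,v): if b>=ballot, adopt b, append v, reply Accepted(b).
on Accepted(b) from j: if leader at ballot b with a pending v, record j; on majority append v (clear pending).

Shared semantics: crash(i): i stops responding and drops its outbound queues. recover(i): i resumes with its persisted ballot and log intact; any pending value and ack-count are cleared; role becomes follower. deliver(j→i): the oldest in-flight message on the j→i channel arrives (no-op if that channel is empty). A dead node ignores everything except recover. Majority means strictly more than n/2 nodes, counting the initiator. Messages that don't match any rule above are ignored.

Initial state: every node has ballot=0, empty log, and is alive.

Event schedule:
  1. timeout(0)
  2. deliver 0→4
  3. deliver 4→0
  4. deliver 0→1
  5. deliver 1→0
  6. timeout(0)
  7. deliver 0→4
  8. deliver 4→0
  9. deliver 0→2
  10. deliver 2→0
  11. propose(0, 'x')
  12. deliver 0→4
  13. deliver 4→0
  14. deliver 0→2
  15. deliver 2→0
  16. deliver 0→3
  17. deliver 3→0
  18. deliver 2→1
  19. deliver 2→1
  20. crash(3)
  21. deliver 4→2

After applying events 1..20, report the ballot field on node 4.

10

e1 timeout(0): 0[cand,b=5,-]
e2 deliver 0→4: 4[foll,b=5,-]
e3 deliver 4→0: ·
e4 deliver 0→1: 1[foll,b=5,-]
e5 deliver 1→0: 0[lead,b=5,-]
e6 timeout(0): 0[cand,b=10,-]
e7 deliver 0→4: 4[foll,b=10,-]
e8 deliver 4→0: ·
e9 deliver 0→2: 2[foll,b=5,-]
e10 deliver 2→0: ·
e11 propose(0,'x'): ·
e12 deliver 0→4: ·
e13 deliver 4→0: ·
e14 deliver 0→2: 2[foll,b=10,-]
e15 deliver 2→0: 0[lead,b=10,-]
e16 deliver 0→3: 3[foll,b=5,-]
e17 deliver 3→0: ·
e18 deliver 2→1: ·
e19 deliver 2→1: ·
e20 crash(3): 3[✗foll,b=5,-]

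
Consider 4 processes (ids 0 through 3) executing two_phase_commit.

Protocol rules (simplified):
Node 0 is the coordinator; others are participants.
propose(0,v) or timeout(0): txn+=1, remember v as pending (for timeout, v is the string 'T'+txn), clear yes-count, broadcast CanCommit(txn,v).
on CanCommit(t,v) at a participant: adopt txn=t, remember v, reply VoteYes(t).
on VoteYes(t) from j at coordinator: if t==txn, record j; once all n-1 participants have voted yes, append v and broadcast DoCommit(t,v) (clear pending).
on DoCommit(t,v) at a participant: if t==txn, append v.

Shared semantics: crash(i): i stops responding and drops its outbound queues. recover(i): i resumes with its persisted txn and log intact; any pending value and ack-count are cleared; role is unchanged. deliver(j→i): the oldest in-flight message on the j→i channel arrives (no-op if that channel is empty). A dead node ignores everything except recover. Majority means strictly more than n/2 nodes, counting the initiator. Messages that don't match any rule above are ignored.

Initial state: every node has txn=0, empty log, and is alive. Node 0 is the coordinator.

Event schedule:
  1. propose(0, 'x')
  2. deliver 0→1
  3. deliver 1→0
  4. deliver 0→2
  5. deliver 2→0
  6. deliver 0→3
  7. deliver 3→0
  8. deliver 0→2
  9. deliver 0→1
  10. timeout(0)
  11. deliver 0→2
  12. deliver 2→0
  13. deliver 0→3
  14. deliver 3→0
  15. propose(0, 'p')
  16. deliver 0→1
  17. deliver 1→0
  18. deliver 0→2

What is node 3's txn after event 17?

1

[1] propose(0,'x') → N0(coor t1 [-])
[2] deliver 0→1 → N1(part t1 [-])
[3] deliver 1→0 → ∅
[4] deliver 0→2 → N2(part t1 [-])
[5] deliver 2→0 → ∅
[6] deliver 0→3 → N3(part t1 [-])
[7] deliver 3→0 → N0(coor t1 [x])
[8] deliver 0→2 → N2(part t1 [x])
[9] deliver 0→1 → N1(part t1 [x])
[10] timeout(0) → N0(coor t2 [x])
[11] deliver 0→2 → N2(part t2 [x])
[12] deliver 2→0 → ∅
[13] deliver 0→3 → N3(part t1 [x])
[14] deliver 3→0 → ∅
[15] propose(0,'p') → N0(coor t3 [x])
[16] deliver 0→1 → N1(part t2 [x])
[17] deliver 1→0 → ∅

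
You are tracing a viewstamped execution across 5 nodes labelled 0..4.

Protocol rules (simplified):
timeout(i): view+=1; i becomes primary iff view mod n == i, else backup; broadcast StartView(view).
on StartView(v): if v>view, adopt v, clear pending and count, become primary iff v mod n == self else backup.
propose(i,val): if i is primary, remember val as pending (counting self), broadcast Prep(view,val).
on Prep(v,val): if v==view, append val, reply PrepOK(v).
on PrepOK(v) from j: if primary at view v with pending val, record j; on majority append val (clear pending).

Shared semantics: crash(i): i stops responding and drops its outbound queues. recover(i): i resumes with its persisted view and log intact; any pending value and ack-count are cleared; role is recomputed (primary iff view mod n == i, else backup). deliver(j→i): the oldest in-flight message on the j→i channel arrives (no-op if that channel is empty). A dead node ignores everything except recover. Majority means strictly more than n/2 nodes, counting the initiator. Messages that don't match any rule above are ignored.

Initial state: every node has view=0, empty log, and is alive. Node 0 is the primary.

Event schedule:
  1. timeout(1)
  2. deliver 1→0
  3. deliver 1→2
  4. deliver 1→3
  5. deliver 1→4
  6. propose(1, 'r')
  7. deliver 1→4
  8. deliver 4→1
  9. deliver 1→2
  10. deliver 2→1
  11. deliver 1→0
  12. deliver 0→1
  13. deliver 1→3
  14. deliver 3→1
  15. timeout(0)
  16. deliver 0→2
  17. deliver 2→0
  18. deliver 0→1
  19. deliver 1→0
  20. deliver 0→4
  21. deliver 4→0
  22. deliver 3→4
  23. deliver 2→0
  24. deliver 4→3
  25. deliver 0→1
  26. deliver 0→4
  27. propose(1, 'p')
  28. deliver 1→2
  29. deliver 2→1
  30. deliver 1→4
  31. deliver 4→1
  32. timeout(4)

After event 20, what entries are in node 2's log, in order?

r

1. timeout(1):  <1:prim v1 ->
2. deliver 1→0:  <0:back v1 ->
3. deliver 1→2:  <2:back v1 ->
4. deliver 1→3:  <3:back v1 ->
5. deliver 1→4:  <4:back v1 ->
6. propose(1,'r'):  nop
7. deliver 1→4:  <4:back v1 r>
8. deliver 4→1:  nop
9. deliver 1→2:  <2:back v1 r>
10. deliver 2→1:  <1:prim v1 r>
11. deliver 1→0:  <0:back v1 r>
12. deliver 0→1:  nop
13. deliver 1→3:  <3:back v1 r>
14. deliver 3→1:  nop
15. timeout(0):  <0:back v2 r>
16. deliver 0→2:  <2:prim v2 r>
17. deliver 2→0:  nop
18. deliver 0→1:  <1:back v2 r>
19. deliver 1→0:  nop
20. deliver 0→4:  <4:back v2 r>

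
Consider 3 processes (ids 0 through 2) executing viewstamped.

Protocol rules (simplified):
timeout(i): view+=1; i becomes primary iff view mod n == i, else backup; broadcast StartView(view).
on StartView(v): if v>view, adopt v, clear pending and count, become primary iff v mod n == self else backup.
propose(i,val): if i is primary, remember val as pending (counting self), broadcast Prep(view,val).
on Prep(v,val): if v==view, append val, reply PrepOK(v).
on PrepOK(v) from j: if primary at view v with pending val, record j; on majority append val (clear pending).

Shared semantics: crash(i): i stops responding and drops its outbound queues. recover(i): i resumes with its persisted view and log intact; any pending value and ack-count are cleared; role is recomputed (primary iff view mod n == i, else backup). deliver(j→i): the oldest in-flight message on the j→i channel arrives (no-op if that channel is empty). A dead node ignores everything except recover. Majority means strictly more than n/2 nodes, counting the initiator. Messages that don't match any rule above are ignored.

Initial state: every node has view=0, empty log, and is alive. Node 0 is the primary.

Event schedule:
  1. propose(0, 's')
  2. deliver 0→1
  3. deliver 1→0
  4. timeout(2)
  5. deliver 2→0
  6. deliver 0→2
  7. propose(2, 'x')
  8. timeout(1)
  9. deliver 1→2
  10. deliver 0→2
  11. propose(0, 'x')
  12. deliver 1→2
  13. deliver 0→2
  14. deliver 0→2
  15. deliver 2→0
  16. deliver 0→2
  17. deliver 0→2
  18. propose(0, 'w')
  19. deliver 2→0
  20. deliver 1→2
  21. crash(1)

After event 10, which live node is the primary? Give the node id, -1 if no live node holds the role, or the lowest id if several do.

1

[1] propose(0,'s') → ∅
[2] deliver 0→1 → N1(back v0 [s])
[3] deliver 1→0 → N0(prim v0 [s])
[4] timeout(2) → N2(back v1 [-])
[5] deliver 2→0 → N0(back v1 [s])
[6] deliver 0→2 → ∅
[7] propose(2,'x') → ∅
[8] timeout(1) → N1(prim v1 [s])
[9] deliver 1→2 → ∅
[10] deliver 0→2 → ∅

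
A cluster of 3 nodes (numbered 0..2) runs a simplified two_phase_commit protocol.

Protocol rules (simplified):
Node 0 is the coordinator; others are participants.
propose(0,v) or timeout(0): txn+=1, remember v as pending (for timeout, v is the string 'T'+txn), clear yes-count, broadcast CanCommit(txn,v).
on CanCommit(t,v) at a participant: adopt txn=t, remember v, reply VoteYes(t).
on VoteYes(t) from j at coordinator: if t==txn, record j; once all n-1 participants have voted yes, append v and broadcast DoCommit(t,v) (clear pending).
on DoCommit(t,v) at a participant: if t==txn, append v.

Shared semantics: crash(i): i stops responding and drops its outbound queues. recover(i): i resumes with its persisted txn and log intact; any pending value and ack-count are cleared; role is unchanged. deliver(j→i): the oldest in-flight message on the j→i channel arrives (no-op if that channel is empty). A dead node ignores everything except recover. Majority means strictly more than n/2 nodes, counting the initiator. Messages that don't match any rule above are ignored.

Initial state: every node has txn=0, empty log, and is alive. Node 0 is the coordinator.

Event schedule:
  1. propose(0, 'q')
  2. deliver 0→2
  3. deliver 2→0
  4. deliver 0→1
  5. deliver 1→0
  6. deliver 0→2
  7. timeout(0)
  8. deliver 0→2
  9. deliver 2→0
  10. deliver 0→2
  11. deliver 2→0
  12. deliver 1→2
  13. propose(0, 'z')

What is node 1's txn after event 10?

e1 propose(0,'q'): 0[coor,t=1,-]
e2 deliver 0→2: 2[part,t=1,-]
e3 deliver 2→0: ·
e4 deliver 0→1: 1[part,t=1,-]
e5 deliver 1→0: 0[coor,t=1,q]
e6 deliver 0→2: 2[part,t=1,q]
e7 timeout(0): 0[coor,t=2,q]
e8 deliver 0→2: 2[part,t=2,q]
e9 deliver 2→0: ·
e10 deliver 0→2: ·

1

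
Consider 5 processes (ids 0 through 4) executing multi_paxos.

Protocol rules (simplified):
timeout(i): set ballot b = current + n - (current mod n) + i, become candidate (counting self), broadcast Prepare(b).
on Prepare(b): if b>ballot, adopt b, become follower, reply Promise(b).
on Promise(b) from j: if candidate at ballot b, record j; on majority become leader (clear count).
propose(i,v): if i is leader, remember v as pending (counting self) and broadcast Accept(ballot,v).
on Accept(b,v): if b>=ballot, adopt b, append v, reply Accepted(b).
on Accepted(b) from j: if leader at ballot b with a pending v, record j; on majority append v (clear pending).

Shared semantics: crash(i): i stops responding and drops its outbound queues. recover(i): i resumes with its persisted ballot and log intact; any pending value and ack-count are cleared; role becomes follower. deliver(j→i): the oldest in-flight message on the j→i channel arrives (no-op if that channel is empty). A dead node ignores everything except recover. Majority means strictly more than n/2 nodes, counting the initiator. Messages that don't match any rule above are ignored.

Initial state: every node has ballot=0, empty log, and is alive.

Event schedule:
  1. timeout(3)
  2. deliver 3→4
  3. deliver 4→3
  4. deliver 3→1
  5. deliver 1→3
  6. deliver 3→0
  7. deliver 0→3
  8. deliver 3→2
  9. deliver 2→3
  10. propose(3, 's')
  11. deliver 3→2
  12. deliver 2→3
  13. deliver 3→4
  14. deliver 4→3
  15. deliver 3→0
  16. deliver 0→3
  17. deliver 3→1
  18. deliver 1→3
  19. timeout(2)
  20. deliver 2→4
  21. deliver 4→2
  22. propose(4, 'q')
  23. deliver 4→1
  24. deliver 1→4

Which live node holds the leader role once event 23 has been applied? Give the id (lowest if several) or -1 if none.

[1] timeout(3) → N3(cand b8 [-])
[2] deliver 3→4 → N4(foll b8 [-])
[3] deliver 4→3 → ∅
[4] deliver 3→1 → N1(foll b8 [-])
[5] deliver 1→3 → N3(lead b8 [-])
[6] deliver 3→0 → N0(foll b8 [-])
[7] deliver 0→3 → ∅
[8] deliver 3→2 → N2(foll b8 [-])
[9] deliver 2→3 → ∅
[10] propose(3,'s') → ∅
[11] deliver 3→2 → N2(foll b8 [s])
[12] deliver 2→3 → ∅
[13] deliver 3→4 → N4(foll b8 [s])
[14] deliver 4→3 → N3(lead b8 [s])
[15] deliver 3→0 → N0(foll b8 [s])
[16] deliver 0→3 → ∅
[17] deliver 3→1 → N1(foll b8 [s])
[18] deliver 1→3 → ∅
[19] timeout(2) → N2(cand b12 [s])
[20] deliver 2→4 → N4(foll b12 [s])
[21] deliver 4→2 → ∅
[22] propose(4,'q') → ∅
[23] deliver 4→1 → ∅

3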